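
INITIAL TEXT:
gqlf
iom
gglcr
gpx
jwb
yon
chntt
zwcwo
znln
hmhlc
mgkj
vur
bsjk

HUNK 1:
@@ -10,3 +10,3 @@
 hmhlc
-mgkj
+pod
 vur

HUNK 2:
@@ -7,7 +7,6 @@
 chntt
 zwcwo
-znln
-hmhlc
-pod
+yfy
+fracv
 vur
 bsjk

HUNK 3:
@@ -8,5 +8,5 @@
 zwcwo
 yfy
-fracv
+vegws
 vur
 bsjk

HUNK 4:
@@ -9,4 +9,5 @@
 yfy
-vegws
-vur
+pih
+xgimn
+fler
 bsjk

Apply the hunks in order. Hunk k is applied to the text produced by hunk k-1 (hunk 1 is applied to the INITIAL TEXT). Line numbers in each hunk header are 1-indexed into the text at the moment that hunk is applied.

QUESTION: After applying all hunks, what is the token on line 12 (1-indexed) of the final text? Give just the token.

Answer: fler

Derivation:
Hunk 1: at line 10 remove [mgkj] add [pod] -> 13 lines: gqlf iom gglcr gpx jwb yon chntt zwcwo znln hmhlc pod vur bsjk
Hunk 2: at line 7 remove [znln,hmhlc,pod] add [yfy,fracv] -> 12 lines: gqlf iom gglcr gpx jwb yon chntt zwcwo yfy fracv vur bsjk
Hunk 3: at line 8 remove [fracv] add [vegws] -> 12 lines: gqlf iom gglcr gpx jwb yon chntt zwcwo yfy vegws vur bsjk
Hunk 4: at line 9 remove [vegws,vur] add [pih,xgimn,fler] -> 13 lines: gqlf iom gglcr gpx jwb yon chntt zwcwo yfy pih xgimn fler bsjk
Final line 12: fler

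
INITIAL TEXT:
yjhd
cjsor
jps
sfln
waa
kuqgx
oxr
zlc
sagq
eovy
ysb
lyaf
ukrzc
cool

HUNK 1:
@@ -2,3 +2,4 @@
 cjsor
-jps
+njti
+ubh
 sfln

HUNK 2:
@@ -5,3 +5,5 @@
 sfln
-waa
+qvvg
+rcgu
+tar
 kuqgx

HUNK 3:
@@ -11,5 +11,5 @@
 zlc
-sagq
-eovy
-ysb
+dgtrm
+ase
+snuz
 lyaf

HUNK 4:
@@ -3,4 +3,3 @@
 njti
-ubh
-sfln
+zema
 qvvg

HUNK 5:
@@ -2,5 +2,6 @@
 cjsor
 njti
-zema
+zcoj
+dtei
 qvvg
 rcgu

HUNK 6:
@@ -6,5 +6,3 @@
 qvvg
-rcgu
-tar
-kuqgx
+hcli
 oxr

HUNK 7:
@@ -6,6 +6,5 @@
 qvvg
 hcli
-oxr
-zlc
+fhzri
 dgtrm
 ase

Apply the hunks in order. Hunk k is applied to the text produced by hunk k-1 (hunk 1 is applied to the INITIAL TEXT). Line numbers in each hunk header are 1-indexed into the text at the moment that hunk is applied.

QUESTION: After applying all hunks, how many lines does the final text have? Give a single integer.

Hunk 1: at line 2 remove [jps] add [njti,ubh] -> 15 lines: yjhd cjsor njti ubh sfln waa kuqgx oxr zlc sagq eovy ysb lyaf ukrzc cool
Hunk 2: at line 5 remove [waa] add [qvvg,rcgu,tar] -> 17 lines: yjhd cjsor njti ubh sfln qvvg rcgu tar kuqgx oxr zlc sagq eovy ysb lyaf ukrzc cool
Hunk 3: at line 11 remove [sagq,eovy,ysb] add [dgtrm,ase,snuz] -> 17 lines: yjhd cjsor njti ubh sfln qvvg rcgu tar kuqgx oxr zlc dgtrm ase snuz lyaf ukrzc cool
Hunk 4: at line 3 remove [ubh,sfln] add [zema] -> 16 lines: yjhd cjsor njti zema qvvg rcgu tar kuqgx oxr zlc dgtrm ase snuz lyaf ukrzc cool
Hunk 5: at line 2 remove [zema] add [zcoj,dtei] -> 17 lines: yjhd cjsor njti zcoj dtei qvvg rcgu tar kuqgx oxr zlc dgtrm ase snuz lyaf ukrzc cool
Hunk 6: at line 6 remove [rcgu,tar,kuqgx] add [hcli] -> 15 lines: yjhd cjsor njti zcoj dtei qvvg hcli oxr zlc dgtrm ase snuz lyaf ukrzc cool
Hunk 7: at line 6 remove [oxr,zlc] add [fhzri] -> 14 lines: yjhd cjsor njti zcoj dtei qvvg hcli fhzri dgtrm ase snuz lyaf ukrzc cool
Final line count: 14

Answer: 14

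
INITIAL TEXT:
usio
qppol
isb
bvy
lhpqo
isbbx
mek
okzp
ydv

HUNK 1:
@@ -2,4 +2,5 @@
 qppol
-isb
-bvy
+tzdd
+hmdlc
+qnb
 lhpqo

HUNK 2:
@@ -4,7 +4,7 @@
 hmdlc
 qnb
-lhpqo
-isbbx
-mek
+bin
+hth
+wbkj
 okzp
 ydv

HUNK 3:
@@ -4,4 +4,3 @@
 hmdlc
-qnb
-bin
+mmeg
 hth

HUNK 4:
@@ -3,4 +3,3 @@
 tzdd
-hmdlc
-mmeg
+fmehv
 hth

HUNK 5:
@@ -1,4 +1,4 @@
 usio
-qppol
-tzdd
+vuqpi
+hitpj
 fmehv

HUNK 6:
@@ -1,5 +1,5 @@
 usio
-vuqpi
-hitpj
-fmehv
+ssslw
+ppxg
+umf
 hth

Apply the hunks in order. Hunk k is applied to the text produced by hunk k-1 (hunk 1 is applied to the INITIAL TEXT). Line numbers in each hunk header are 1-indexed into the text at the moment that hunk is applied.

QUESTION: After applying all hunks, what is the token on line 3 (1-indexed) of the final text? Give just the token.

Answer: ppxg

Derivation:
Hunk 1: at line 2 remove [isb,bvy] add [tzdd,hmdlc,qnb] -> 10 lines: usio qppol tzdd hmdlc qnb lhpqo isbbx mek okzp ydv
Hunk 2: at line 4 remove [lhpqo,isbbx,mek] add [bin,hth,wbkj] -> 10 lines: usio qppol tzdd hmdlc qnb bin hth wbkj okzp ydv
Hunk 3: at line 4 remove [qnb,bin] add [mmeg] -> 9 lines: usio qppol tzdd hmdlc mmeg hth wbkj okzp ydv
Hunk 4: at line 3 remove [hmdlc,mmeg] add [fmehv] -> 8 lines: usio qppol tzdd fmehv hth wbkj okzp ydv
Hunk 5: at line 1 remove [qppol,tzdd] add [vuqpi,hitpj] -> 8 lines: usio vuqpi hitpj fmehv hth wbkj okzp ydv
Hunk 6: at line 1 remove [vuqpi,hitpj,fmehv] add [ssslw,ppxg,umf] -> 8 lines: usio ssslw ppxg umf hth wbkj okzp ydv
Final line 3: ppxg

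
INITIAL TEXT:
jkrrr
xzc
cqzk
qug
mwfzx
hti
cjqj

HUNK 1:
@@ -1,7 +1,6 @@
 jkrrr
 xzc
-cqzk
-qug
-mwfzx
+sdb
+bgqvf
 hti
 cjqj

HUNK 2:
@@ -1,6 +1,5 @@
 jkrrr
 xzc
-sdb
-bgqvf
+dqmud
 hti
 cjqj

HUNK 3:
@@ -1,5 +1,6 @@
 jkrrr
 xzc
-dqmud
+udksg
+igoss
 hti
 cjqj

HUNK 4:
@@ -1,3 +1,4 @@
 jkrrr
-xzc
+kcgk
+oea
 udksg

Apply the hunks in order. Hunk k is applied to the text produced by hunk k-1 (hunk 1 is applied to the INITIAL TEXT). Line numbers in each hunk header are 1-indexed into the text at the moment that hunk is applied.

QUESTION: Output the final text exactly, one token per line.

Answer: jkrrr
kcgk
oea
udksg
igoss
hti
cjqj

Derivation:
Hunk 1: at line 1 remove [cqzk,qug,mwfzx] add [sdb,bgqvf] -> 6 lines: jkrrr xzc sdb bgqvf hti cjqj
Hunk 2: at line 1 remove [sdb,bgqvf] add [dqmud] -> 5 lines: jkrrr xzc dqmud hti cjqj
Hunk 3: at line 1 remove [dqmud] add [udksg,igoss] -> 6 lines: jkrrr xzc udksg igoss hti cjqj
Hunk 4: at line 1 remove [xzc] add [kcgk,oea] -> 7 lines: jkrrr kcgk oea udksg igoss hti cjqj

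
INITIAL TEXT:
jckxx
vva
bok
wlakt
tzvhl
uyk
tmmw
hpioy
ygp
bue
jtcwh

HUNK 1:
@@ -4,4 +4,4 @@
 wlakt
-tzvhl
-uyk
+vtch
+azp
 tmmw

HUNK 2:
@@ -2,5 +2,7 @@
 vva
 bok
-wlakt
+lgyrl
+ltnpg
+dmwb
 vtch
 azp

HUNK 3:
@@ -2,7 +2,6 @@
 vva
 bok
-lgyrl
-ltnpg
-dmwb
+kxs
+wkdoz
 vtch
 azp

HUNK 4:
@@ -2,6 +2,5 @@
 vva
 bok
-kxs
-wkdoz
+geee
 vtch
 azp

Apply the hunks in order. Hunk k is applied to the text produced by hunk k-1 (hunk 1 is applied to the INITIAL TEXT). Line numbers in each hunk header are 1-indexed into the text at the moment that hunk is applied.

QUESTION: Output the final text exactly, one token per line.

Answer: jckxx
vva
bok
geee
vtch
azp
tmmw
hpioy
ygp
bue
jtcwh

Derivation:
Hunk 1: at line 4 remove [tzvhl,uyk] add [vtch,azp] -> 11 lines: jckxx vva bok wlakt vtch azp tmmw hpioy ygp bue jtcwh
Hunk 2: at line 2 remove [wlakt] add [lgyrl,ltnpg,dmwb] -> 13 lines: jckxx vva bok lgyrl ltnpg dmwb vtch azp tmmw hpioy ygp bue jtcwh
Hunk 3: at line 2 remove [lgyrl,ltnpg,dmwb] add [kxs,wkdoz] -> 12 lines: jckxx vva bok kxs wkdoz vtch azp tmmw hpioy ygp bue jtcwh
Hunk 4: at line 2 remove [kxs,wkdoz] add [geee] -> 11 lines: jckxx vva bok geee vtch azp tmmw hpioy ygp bue jtcwh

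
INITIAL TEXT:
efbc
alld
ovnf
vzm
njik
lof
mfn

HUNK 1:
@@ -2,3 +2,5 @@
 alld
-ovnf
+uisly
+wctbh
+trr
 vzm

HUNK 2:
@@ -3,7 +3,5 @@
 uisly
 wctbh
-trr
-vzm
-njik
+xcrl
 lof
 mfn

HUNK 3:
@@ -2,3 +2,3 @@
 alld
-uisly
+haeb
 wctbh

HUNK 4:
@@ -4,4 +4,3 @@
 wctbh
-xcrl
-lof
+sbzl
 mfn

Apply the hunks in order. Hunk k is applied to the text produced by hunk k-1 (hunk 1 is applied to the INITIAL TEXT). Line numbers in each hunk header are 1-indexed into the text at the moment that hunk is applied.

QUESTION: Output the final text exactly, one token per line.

Hunk 1: at line 2 remove [ovnf] add [uisly,wctbh,trr] -> 9 lines: efbc alld uisly wctbh trr vzm njik lof mfn
Hunk 2: at line 3 remove [trr,vzm,njik] add [xcrl] -> 7 lines: efbc alld uisly wctbh xcrl lof mfn
Hunk 3: at line 2 remove [uisly] add [haeb] -> 7 lines: efbc alld haeb wctbh xcrl lof mfn
Hunk 4: at line 4 remove [xcrl,lof] add [sbzl] -> 6 lines: efbc alld haeb wctbh sbzl mfn

Answer: efbc
alld
haeb
wctbh
sbzl
mfn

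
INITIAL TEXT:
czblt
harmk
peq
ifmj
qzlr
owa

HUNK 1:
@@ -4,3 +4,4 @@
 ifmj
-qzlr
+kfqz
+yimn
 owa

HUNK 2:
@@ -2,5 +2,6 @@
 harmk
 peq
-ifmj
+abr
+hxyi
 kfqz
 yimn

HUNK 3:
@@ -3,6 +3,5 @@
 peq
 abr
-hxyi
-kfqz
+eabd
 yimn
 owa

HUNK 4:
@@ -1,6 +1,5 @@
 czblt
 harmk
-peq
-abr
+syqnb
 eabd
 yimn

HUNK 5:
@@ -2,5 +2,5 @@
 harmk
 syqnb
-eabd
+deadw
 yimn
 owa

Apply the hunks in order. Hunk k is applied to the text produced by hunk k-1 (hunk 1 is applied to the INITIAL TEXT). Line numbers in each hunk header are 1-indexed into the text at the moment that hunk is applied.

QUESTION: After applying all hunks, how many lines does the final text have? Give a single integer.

Answer: 6

Derivation:
Hunk 1: at line 4 remove [qzlr] add [kfqz,yimn] -> 7 lines: czblt harmk peq ifmj kfqz yimn owa
Hunk 2: at line 2 remove [ifmj] add [abr,hxyi] -> 8 lines: czblt harmk peq abr hxyi kfqz yimn owa
Hunk 3: at line 3 remove [hxyi,kfqz] add [eabd] -> 7 lines: czblt harmk peq abr eabd yimn owa
Hunk 4: at line 1 remove [peq,abr] add [syqnb] -> 6 lines: czblt harmk syqnb eabd yimn owa
Hunk 5: at line 2 remove [eabd] add [deadw] -> 6 lines: czblt harmk syqnb deadw yimn owa
Final line count: 6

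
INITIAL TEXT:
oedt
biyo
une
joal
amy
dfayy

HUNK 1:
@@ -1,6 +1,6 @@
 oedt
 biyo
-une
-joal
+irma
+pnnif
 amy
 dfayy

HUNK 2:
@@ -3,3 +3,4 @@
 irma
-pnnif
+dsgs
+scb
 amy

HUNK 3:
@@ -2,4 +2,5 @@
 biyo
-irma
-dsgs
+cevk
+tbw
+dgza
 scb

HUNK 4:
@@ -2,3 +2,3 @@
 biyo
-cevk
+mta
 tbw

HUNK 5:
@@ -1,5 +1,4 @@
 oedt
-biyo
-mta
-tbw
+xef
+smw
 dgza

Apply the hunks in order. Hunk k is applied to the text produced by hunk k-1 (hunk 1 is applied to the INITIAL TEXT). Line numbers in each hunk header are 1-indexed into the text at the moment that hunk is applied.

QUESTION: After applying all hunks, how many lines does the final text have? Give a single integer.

Hunk 1: at line 1 remove [une,joal] add [irma,pnnif] -> 6 lines: oedt biyo irma pnnif amy dfayy
Hunk 2: at line 3 remove [pnnif] add [dsgs,scb] -> 7 lines: oedt biyo irma dsgs scb amy dfayy
Hunk 3: at line 2 remove [irma,dsgs] add [cevk,tbw,dgza] -> 8 lines: oedt biyo cevk tbw dgza scb amy dfayy
Hunk 4: at line 2 remove [cevk] add [mta] -> 8 lines: oedt biyo mta tbw dgza scb amy dfayy
Hunk 5: at line 1 remove [biyo,mta,tbw] add [xef,smw] -> 7 lines: oedt xef smw dgza scb amy dfayy
Final line count: 7

Answer: 7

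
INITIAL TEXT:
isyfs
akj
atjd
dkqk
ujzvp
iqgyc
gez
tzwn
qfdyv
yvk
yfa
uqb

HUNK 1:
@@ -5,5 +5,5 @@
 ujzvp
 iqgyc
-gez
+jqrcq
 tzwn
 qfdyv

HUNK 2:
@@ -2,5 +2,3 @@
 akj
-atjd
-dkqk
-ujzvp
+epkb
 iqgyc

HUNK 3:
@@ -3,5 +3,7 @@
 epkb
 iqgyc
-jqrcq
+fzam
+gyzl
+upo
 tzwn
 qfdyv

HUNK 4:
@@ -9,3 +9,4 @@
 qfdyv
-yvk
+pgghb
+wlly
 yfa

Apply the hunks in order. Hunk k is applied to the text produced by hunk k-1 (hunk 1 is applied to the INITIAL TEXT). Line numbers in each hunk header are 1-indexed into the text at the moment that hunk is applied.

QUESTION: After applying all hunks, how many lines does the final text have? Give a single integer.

Hunk 1: at line 5 remove [gez] add [jqrcq] -> 12 lines: isyfs akj atjd dkqk ujzvp iqgyc jqrcq tzwn qfdyv yvk yfa uqb
Hunk 2: at line 2 remove [atjd,dkqk,ujzvp] add [epkb] -> 10 lines: isyfs akj epkb iqgyc jqrcq tzwn qfdyv yvk yfa uqb
Hunk 3: at line 3 remove [jqrcq] add [fzam,gyzl,upo] -> 12 lines: isyfs akj epkb iqgyc fzam gyzl upo tzwn qfdyv yvk yfa uqb
Hunk 4: at line 9 remove [yvk] add [pgghb,wlly] -> 13 lines: isyfs akj epkb iqgyc fzam gyzl upo tzwn qfdyv pgghb wlly yfa uqb
Final line count: 13

Answer: 13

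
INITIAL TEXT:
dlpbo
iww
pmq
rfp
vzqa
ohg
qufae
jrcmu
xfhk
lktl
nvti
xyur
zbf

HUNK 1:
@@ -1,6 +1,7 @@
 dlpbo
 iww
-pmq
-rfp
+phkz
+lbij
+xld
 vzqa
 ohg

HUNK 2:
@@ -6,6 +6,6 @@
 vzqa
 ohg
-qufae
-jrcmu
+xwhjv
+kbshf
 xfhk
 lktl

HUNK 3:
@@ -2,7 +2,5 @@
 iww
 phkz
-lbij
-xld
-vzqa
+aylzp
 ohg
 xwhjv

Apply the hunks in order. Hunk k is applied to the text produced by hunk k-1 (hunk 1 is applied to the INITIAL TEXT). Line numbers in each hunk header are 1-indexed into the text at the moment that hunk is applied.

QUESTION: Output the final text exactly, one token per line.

Hunk 1: at line 1 remove [pmq,rfp] add [phkz,lbij,xld] -> 14 lines: dlpbo iww phkz lbij xld vzqa ohg qufae jrcmu xfhk lktl nvti xyur zbf
Hunk 2: at line 6 remove [qufae,jrcmu] add [xwhjv,kbshf] -> 14 lines: dlpbo iww phkz lbij xld vzqa ohg xwhjv kbshf xfhk lktl nvti xyur zbf
Hunk 3: at line 2 remove [lbij,xld,vzqa] add [aylzp] -> 12 lines: dlpbo iww phkz aylzp ohg xwhjv kbshf xfhk lktl nvti xyur zbf

Answer: dlpbo
iww
phkz
aylzp
ohg
xwhjv
kbshf
xfhk
lktl
nvti
xyur
zbf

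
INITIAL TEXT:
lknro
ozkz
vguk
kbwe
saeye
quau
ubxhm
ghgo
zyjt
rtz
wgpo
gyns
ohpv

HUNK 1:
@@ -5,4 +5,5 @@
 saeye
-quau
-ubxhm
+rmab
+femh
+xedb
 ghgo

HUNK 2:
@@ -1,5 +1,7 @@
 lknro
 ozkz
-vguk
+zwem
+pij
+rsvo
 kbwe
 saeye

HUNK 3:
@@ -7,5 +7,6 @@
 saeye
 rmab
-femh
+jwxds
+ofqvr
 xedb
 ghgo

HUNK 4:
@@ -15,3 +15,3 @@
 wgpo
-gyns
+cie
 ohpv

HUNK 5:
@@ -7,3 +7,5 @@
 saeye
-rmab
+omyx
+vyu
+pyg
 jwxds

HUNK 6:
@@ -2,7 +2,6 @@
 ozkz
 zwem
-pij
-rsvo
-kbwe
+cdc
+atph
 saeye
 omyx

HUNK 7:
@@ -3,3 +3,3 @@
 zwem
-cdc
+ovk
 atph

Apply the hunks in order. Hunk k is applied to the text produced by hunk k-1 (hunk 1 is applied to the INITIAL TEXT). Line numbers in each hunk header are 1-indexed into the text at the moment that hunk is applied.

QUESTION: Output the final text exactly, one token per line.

Answer: lknro
ozkz
zwem
ovk
atph
saeye
omyx
vyu
pyg
jwxds
ofqvr
xedb
ghgo
zyjt
rtz
wgpo
cie
ohpv

Derivation:
Hunk 1: at line 5 remove [quau,ubxhm] add [rmab,femh,xedb] -> 14 lines: lknro ozkz vguk kbwe saeye rmab femh xedb ghgo zyjt rtz wgpo gyns ohpv
Hunk 2: at line 1 remove [vguk] add [zwem,pij,rsvo] -> 16 lines: lknro ozkz zwem pij rsvo kbwe saeye rmab femh xedb ghgo zyjt rtz wgpo gyns ohpv
Hunk 3: at line 7 remove [femh] add [jwxds,ofqvr] -> 17 lines: lknro ozkz zwem pij rsvo kbwe saeye rmab jwxds ofqvr xedb ghgo zyjt rtz wgpo gyns ohpv
Hunk 4: at line 15 remove [gyns] add [cie] -> 17 lines: lknro ozkz zwem pij rsvo kbwe saeye rmab jwxds ofqvr xedb ghgo zyjt rtz wgpo cie ohpv
Hunk 5: at line 7 remove [rmab] add [omyx,vyu,pyg] -> 19 lines: lknro ozkz zwem pij rsvo kbwe saeye omyx vyu pyg jwxds ofqvr xedb ghgo zyjt rtz wgpo cie ohpv
Hunk 6: at line 2 remove [pij,rsvo,kbwe] add [cdc,atph] -> 18 lines: lknro ozkz zwem cdc atph saeye omyx vyu pyg jwxds ofqvr xedb ghgo zyjt rtz wgpo cie ohpv
Hunk 7: at line 3 remove [cdc] add [ovk] -> 18 lines: lknro ozkz zwem ovk atph saeye omyx vyu pyg jwxds ofqvr xedb ghgo zyjt rtz wgpo cie ohpv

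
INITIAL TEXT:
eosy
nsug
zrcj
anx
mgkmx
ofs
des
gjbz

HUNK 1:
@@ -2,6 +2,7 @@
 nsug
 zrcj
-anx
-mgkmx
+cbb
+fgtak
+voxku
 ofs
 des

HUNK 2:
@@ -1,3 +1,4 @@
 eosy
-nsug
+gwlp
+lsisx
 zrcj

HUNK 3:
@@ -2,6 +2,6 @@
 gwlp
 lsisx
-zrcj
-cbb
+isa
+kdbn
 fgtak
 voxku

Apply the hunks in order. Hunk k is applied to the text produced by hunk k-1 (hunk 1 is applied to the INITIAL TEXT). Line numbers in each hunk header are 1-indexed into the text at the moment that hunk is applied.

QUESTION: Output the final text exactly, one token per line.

Answer: eosy
gwlp
lsisx
isa
kdbn
fgtak
voxku
ofs
des
gjbz

Derivation:
Hunk 1: at line 2 remove [anx,mgkmx] add [cbb,fgtak,voxku] -> 9 lines: eosy nsug zrcj cbb fgtak voxku ofs des gjbz
Hunk 2: at line 1 remove [nsug] add [gwlp,lsisx] -> 10 lines: eosy gwlp lsisx zrcj cbb fgtak voxku ofs des gjbz
Hunk 3: at line 2 remove [zrcj,cbb] add [isa,kdbn] -> 10 lines: eosy gwlp lsisx isa kdbn fgtak voxku ofs des gjbz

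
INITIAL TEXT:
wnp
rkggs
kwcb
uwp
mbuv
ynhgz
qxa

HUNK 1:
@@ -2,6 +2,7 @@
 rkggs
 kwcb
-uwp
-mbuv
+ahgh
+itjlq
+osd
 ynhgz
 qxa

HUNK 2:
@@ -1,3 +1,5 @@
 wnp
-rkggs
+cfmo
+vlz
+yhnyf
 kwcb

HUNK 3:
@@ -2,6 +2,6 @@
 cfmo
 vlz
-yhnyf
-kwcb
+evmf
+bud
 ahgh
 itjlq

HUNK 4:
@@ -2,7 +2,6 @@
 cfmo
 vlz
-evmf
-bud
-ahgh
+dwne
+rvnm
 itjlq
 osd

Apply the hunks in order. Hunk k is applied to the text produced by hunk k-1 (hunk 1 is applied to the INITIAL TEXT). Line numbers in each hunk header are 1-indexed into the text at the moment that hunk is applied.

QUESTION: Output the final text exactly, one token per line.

Hunk 1: at line 2 remove [uwp,mbuv] add [ahgh,itjlq,osd] -> 8 lines: wnp rkggs kwcb ahgh itjlq osd ynhgz qxa
Hunk 2: at line 1 remove [rkggs] add [cfmo,vlz,yhnyf] -> 10 lines: wnp cfmo vlz yhnyf kwcb ahgh itjlq osd ynhgz qxa
Hunk 3: at line 2 remove [yhnyf,kwcb] add [evmf,bud] -> 10 lines: wnp cfmo vlz evmf bud ahgh itjlq osd ynhgz qxa
Hunk 4: at line 2 remove [evmf,bud,ahgh] add [dwne,rvnm] -> 9 lines: wnp cfmo vlz dwne rvnm itjlq osd ynhgz qxa

Answer: wnp
cfmo
vlz
dwne
rvnm
itjlq
osd
ynhgz
qxa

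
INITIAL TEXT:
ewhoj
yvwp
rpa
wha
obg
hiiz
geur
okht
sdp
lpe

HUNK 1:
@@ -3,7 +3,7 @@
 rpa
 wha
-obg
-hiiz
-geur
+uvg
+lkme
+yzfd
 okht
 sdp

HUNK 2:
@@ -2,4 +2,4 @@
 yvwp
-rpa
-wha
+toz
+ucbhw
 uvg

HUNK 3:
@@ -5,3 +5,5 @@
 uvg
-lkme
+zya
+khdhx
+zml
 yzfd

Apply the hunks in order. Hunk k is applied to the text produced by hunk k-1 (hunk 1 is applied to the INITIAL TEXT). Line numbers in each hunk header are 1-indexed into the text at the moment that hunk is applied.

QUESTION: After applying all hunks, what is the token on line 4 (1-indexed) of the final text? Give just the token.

Answer: ucbhw

Derivation:
Hunk 1: at line 3 remove [obg,hiiz,geur] add [uvg,lkme,yzfd] -> 10 lines: ewhoj yvwp rpa wha uvg lkme yzfd okht sdp lpe
Hunk 2: at line 2 remove [rpa,wha] add [toz,ucbhw] -> 10 lines: ewhoj yvwp toz ucbhw uvg lkme yzfd okht sdp lpe
Hunk 3: at line 5 remove [lkme] add [zya,khdhx,zml] -> 12 lines: ewhoj yvwp toz ucbhw uvg zya khdhx zml yzfd okht sdp lpe
Final line 4: ucbhw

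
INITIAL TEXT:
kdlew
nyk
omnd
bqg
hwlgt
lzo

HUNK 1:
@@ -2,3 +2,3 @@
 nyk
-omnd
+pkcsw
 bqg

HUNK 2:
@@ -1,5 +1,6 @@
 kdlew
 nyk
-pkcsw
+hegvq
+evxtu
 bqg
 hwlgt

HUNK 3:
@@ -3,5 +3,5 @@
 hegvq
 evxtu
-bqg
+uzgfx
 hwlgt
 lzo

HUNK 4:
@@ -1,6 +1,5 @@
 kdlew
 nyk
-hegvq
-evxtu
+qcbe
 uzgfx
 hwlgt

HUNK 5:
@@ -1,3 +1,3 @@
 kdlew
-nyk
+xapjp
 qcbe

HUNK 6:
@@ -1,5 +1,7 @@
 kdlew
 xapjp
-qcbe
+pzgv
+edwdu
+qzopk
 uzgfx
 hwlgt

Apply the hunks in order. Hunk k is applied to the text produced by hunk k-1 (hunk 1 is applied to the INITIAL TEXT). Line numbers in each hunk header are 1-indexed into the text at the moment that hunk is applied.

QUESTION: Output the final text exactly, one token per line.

Hunk 1: at line 2 remove [omnd] add [pkcsw] -> 6 lines: kdlew nyk pkcsw bqg hwlgt lzo
Hunk 2: at line 1 remove [pkcsw] add [hegvq,evxtu] -> 7 lines: kdlew nyk hegvq evxtu bqg hwlgt lzo
Hunk 3: at line 3 remove [bqg] add [uzgfx] -> 7 lines: kdlew nyk hegvq evxtu uzgfx hwlgt lzo
Hunk 4: at line 1 remove [hegvq,evxtu] add [qcbe] -> 6 lines: kdlew nyk qcbe uzgfx hwlgt lzo
Hunk 5: at line 1 remove [nyk] add [xapjp] -> 6 lines: kdlew xapjp qcbe uzgfx hwlgt lzo
Hunk 6: at line 1 remove [qcbe] add [pzgv,edwdu,qzopk] -> 8 lines: kdlew xapjp pzgv edwdu qzopk uzgfx hwlgt lzo

Answer: kdlew
xapjp
pzgv
edwdu
qzopk
uzgfx
hwlgt
lzo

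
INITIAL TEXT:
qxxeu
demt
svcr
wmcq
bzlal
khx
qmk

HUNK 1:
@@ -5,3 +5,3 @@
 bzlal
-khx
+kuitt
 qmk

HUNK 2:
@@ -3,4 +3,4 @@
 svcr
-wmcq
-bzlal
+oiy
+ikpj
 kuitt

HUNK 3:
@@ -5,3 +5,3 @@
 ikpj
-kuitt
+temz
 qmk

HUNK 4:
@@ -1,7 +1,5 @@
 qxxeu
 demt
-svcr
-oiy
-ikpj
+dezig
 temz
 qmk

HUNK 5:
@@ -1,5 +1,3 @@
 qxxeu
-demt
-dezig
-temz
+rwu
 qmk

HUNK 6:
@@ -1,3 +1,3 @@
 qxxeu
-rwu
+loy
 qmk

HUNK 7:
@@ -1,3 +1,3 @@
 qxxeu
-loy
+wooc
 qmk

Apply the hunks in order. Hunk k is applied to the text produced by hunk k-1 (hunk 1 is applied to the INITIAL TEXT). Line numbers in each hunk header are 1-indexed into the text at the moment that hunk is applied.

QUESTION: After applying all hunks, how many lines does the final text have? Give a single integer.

Answer: 3

Derivation:
Hunk 1: at line 5 remove [khx] add [kuitt] -> 7 lines: qxxeu demt svcr wmcq bzlal kuitt qmk
Hunk 2: at line 3 remove [wmcq,bzlal] add [oiy,ikpj] -> 7 lines: qxxeu demt svcr oiy ikpj kuitt qmk
Hunk 3: at line 5 remove [kuitt] add [temz] -> 7 lines: qxxeu demt svcr oiy ikpj temz qmk
Hunk 4: at line 1 remove [svcr,oiy,ikpj] add [dezig] -> 5 lines: qxxeu demt dezig temz qmk
Hunk 5: at line 1 remove [demt,dezig,temz] add [rwu] -> 3 lines: qxxeu rwu qmk
Hunk 6: at line 1 remove [rwu] add [loy] -> 3 lines: qxxeu loy qmk
Hunk 7: at line 1 remove [loy] add [wooc] -> 3 lines: qxxeu wooc qmk
Final line count: 3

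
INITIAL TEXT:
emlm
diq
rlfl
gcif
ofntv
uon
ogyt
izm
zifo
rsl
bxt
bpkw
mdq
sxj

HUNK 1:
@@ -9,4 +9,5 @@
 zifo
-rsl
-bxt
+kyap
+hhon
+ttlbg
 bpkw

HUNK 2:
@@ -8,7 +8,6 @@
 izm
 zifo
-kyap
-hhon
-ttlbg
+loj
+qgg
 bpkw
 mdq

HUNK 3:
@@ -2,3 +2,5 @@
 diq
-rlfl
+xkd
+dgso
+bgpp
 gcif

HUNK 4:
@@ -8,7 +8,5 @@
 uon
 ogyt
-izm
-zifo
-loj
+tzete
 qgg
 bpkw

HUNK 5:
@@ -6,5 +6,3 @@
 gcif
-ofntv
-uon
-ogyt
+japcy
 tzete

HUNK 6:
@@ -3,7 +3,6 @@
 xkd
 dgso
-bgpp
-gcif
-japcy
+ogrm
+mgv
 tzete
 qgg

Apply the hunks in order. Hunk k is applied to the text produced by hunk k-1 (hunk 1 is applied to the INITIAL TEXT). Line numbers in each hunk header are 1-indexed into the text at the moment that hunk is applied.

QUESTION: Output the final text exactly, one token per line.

Hunk 1: at line 9 remove [rsl,bxt] add [kyap,hhon,ttlbg] -> 15 lines: emlm diq rlfl gcif ofntv uon ogyt izm zifo kyap hhon ttlbg bpkw mdq sxj
Hunk 2: at line 8 remove [kyap,hhon,ttlbg] add [loj,qgg] -> 14 lines: emlm diq rlfl gcif ofntv uon ogyt izm zifo loj qgg bpkw mdq sxj
Hunk 3: at line 2 remove [rlfl] add [xkd,dgso,bgpp] -> 16 lines: emlm diq xkd dgso bgpp gcif ofntv uon ogyt izm zifo loj qgg bpkw mdq sxj
Hunk 4: at line 8 remove [izm,zifo,loj] add [tzete] -> 14 lines: emlm diq xkd dgso bgpp gcif ofntv uon ogyt tzete qgg bpkw mdq sxj
Hunk 5: at line 6 remove [ofntv,uon,ogyt] add [japcy] -> 12 lines: emlm diq xkd dgso bgpp gcif japcy tzete qgg bpkw mdq sxj
Hunk 6: at line 3 remove [bgpp,gcif,japcy] add [ogrm,mgv] -> 11 lines: emlm diq xkd dgso ogrm mgv tzete qgg bpkw mdq sxj

Answer: emlm
diq
xkd
dgso
ogrm
mgv
tzete
qgg
bpkw
mdq
sxj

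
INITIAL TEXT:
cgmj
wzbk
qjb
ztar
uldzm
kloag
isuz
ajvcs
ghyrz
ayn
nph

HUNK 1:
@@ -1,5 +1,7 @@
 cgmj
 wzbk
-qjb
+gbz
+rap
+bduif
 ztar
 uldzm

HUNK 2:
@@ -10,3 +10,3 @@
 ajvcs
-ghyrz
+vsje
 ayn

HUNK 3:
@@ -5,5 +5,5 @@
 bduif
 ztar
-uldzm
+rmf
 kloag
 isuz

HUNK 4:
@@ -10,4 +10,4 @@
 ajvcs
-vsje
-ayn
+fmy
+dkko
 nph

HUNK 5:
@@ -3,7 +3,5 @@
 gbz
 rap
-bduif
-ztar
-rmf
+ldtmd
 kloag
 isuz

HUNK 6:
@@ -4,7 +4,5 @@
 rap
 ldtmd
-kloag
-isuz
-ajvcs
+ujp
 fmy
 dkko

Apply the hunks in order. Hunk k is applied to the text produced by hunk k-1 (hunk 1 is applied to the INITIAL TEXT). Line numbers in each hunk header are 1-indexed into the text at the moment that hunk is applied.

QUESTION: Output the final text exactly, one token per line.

Answer: cgmj
wzbk
gbz
rap
ldtmd
ujp
fmy
dkko
nph

Derivation:
Hunk 1: at line 1 remove [qjb] add [gbz,rap,bduif] -> 13 lines: cgmj wzbk gbz rap bduif ztar uldzm kloag isuz ajvcs ghyrz ayn nph
Hunk 2: at line 10 remove [ghyrz] add [vsje] -> 13 lines: cgmj wzbk gbz rap bduif ztar uldzm kloag isuz ajvcs vsje ayn nph
Hunk 3: at line 5 remove [uldzm] add [rmf] -> 13 lines: cgmj wzbk gbz rap bduif ztar rmf kloag isuz ajvcs vsje ayn nph
Hunk 4: at line 10 remove [vsje,ayn] add [fmy,dkko] -> 13 lines: cgmj wzbk gbz rap bduif ztar rmf kloag isuz ajvcs fmy dkko nph
Hunk 5: at line 3 remove [bduif,ztar,rmf] add [ldtmd] -> 11 lines: cgmj wzbk gbz rap ldtmd kloag isuz ajvcs fmy dkko nph
Hunk 6: at line 4 remove [kloag,isuz,ajvcs] add [ujp] -> 9 lines: cgmj wzbk gbz rap ldtmd ujp fmy dkko nph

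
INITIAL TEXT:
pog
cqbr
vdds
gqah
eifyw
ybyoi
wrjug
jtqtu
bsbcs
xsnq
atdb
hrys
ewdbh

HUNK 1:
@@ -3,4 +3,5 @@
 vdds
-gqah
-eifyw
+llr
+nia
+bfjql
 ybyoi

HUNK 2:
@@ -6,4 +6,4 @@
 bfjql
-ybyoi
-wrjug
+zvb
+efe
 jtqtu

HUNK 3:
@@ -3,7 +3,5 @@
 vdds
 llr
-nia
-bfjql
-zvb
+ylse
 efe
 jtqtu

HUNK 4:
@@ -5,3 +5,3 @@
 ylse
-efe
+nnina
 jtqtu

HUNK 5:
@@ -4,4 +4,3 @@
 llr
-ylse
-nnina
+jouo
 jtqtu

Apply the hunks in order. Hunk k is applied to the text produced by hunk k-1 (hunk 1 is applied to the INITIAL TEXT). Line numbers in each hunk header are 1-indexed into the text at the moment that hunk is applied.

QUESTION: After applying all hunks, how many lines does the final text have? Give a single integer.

Hunk 1: at line 3 remove [gqah,eifyw] add [llr,nia,bfjql] -> 14 lines: pog cqbr vdds llr nia bfjql ybyoi wrjug jtqtu bsbcs xsnq atdb hrys ewdbh
Hunk 2: at line 6 remove [ybyoi,wrjug] add [zvb,efe] -> 14 lines: pog cqbr vdds llr nia bfjql zvb efe jtqtu bsbcs xsnq atdb hrys ewdbh
Hunk 3: at line 3 remove [nia,bfjql,zvb] add [ylse] -> 12 lines: pog cqbr vdds llr ylse efe jtqtu bsbcs xsnq atdb hrys ewdbh
Hunk 4: at line 5 remove [efe] add [nnina] -> 12 lines: pog cqbr vdds llr ylse nnina jtqtu bsbcs xsnq atdb hrys ewdbh
Hunk 5: at line 4 remove [ylse,nnina] add [jouo] -> 11 lines: pog cqbr vdds llr jouo jtqtu bsbcs xsnq atdb hrys ewdbh
Final line count: 11

Answer: 11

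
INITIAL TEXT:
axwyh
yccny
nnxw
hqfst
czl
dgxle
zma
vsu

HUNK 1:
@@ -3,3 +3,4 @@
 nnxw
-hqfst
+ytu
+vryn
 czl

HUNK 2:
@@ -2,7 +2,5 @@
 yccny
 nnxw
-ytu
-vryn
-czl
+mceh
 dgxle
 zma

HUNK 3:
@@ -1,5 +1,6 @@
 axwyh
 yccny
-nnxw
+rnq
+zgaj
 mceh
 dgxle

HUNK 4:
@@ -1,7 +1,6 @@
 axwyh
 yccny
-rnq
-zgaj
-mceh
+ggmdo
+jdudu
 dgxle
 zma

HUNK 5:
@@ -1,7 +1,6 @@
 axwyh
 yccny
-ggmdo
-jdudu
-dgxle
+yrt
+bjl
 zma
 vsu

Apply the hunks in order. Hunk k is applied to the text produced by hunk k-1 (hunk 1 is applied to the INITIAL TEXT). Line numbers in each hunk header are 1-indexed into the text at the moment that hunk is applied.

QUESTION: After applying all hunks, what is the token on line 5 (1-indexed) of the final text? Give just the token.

Answer: zma

Derivation:
Hunk 1: at line 3 remove [hqfst] add [ytu,vryn] -> 9 lines: axwyh yccny nnxw ytu vryn czl dgxle zma vsu
Hunk 2: at line 2 remove [ytu,vryn,czl] add [mceh] -> 7 lines: axwyh yccny nnxw mceh dgxle zma vsu
Hunk 3: at line 1 remove [nnxw] add [rnq,zgaj] -> 8 lines: axwyh yccny rnq zgaj mceh dgxle zma vsu
Hunk 4: at line 1 remove [rnq,zgaj,mceh] add [ggmdo,jdudu] -> 7 lines: axwyh yccny ggmdo jdudu dgxle zma vsu
Hunk 5: at line 1 remove [ggmdo,jdudu,dgxle] add [yrt,bjl] -> 6 lines: axwyh yccny yrt bjl zma vsu
Final line 5: zma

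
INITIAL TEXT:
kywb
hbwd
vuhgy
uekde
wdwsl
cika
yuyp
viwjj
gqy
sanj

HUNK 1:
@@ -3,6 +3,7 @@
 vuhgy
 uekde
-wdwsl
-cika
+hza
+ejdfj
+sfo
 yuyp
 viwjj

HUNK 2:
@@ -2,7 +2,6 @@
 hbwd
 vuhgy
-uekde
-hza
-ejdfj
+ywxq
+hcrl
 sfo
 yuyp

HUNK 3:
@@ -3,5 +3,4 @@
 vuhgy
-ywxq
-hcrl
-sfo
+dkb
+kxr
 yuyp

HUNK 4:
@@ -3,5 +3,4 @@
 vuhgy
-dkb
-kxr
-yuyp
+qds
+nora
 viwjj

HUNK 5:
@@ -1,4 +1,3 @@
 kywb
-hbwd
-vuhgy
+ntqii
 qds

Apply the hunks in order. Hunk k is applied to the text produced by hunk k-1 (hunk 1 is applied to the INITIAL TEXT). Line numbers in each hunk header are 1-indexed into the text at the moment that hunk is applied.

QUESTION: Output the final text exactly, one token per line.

Hunk 1: at line 3 remove [wdwsl,cika] add [hza,ejdfj,sfo] -> 11 lines: kywb hbwd vuhgy uekde hza ejdfj sfo yuyp viwjj gqy sanj
Hunk 2: at line 2 remove [uekde,hza,ejdfj] add [ywxq,hcrl] -> 10 lines: kywb hbwd vuhgy ywxq hcrl sfo yuyp viwjj gqy sanj
Hunk 3: at line 3 remove [ywxq,hcrl,sfo] add [dkb,kxr] -> 9 lines: kywb hbwd vuhgy dkb kxr yuyp viwjj gqy sanj
Hunk 4: at line 3 remove [dkb,kxr,yuyp] add [qds,nora] -> 8 lines: kywb hbwd vuhgy qds nora viwjj gqy sanj
Hunk 5: at line 1 remove [hbwd,vuhgy] add [ntqii] -> 7 lines: kywb ntqii qds nora viwjj gqy sanj

Answer: kywb
ntqii
qds
nora
viwjj
gqy
sanj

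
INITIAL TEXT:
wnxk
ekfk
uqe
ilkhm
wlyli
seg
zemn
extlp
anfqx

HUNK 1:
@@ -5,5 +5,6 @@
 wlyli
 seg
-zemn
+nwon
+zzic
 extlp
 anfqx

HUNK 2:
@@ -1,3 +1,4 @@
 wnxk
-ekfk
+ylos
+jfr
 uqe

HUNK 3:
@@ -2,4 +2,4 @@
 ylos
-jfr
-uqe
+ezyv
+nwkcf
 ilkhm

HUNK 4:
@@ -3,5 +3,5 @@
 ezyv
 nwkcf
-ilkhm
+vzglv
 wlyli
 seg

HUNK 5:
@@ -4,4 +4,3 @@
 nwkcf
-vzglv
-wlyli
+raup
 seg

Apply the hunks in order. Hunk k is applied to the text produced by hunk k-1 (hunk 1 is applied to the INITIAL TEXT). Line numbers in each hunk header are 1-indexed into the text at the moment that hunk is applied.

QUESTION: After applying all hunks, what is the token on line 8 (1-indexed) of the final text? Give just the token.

Hunk 1: at line 5 remove [zemn] add [nwon,zzic] -> 10 lines: wnxk ekfk uqe ilkhm wlyli seg nwon zzic extlp anfqx
Hunk 2: at line 1 remove [ekfk] add [ylos,jfr] -> 11 lines: wnxk ylos jfr uqe ilkhm wlyli seg nwon zzic extlp anfqx
Hunk 3: at line 2 remove [jfr,uqe] add [ezyv,nwkcf] -> 11 lines: wnxk ylos ezyv nwkcf ilkhm wlyli seg nwon zzic extlp anfqx
Hunk 4: at line 3 remove [ilkhm] add [vzglv] -> 11 lines: wnxk ylos ezyv nwkcf vzglv wlyli seg nwon zzic extlp anfqx
Hunk 5: at line 4 remove [vzglv,wlyli] add [raup] -> 10 lines: wnxk ylos ezyv nwkcf raup seg nwon zzic extlp anfqx
Final line 8: zzic

Answer: zzic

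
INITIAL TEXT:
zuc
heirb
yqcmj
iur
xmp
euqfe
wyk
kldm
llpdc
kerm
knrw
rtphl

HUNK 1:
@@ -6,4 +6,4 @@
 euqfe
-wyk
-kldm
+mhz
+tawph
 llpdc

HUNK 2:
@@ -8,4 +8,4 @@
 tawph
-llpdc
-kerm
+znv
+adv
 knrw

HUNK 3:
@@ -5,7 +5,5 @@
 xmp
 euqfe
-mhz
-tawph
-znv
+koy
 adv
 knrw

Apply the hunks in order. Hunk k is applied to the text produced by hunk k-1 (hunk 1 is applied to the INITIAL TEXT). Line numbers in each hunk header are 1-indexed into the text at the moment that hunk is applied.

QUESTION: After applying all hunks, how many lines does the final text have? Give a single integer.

Hunk 1: at line 6 remove [wyk,kldm] add [mhz,tawph] -> 12 lines: zuc heirb yqcmj iur xmp euqfe mhz tawph llpdc kerm knrw rtphl
Hunk 2: at line 8 remove [llpdc,kerm] add [znv,adv] -> 12 lines: zuc heirb yqcmj iur xmp euqfe mhz tawph znv adv knrw rtphl
Hunk 3: at line 5 remove [mhz,tawph,znv] add [koy] -> 10 lines: zuc heirb yqcmj iur xmp euqfe koy adv knrw rtphl
Final line count: 10

Answer: 10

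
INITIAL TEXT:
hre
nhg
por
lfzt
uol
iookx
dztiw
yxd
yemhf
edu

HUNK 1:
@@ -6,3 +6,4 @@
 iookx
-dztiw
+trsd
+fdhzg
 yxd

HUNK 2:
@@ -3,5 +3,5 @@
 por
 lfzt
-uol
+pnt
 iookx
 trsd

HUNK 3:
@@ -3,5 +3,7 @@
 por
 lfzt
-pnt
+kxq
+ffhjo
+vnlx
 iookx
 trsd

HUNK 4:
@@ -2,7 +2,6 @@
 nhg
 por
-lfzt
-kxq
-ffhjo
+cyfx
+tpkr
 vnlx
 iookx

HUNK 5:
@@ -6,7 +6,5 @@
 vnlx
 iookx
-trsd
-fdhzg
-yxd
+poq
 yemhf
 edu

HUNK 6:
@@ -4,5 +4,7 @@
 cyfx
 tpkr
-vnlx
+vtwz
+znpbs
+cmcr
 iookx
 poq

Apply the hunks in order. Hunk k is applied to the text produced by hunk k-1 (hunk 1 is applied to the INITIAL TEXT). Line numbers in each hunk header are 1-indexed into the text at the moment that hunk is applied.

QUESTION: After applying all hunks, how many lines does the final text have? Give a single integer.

Hunk 1: at line 6 remove [dztiw] add [trsd,fdhzg] -> 11 lines: hre nhg por lfzt uol iookx trsd fdhzg yxd yemhf edu
Hunk 2: at line 3 remove [uol] add [pnt] -> 11 lines: hre nhg por lfzt pnt iookx trsd fdhzg yxd yemhf edu
Hunk 3: at line 3 remove [pnt] add [kxq,ffhjo,vnlx] -> 13 lines: hre nhg por lfzt kxq ffhjo vnlx iookx trsd fdhzg yxd yemhf edu
Hunk 4: at line 2 remove [lfzt,kxq,ffhjo] add [cyfx,tpkr] -> 12 lines: hre nhg por cyfx tpkr vnlx iookx trsd fdhzg yxd yemhf edu
Hunk 5: at line 6 remove [trsd,fdhzg,yxd] add [poq] -> 10 lines: hre nhg por cyfx tpkr vnlx iookx poq yemhf edu
Hunk 6: at line 4 remove [vnlx] add [vtwz,znpbs,cmcr] -> 12 lines: hre nhg por cyfx tpkr vtwz znpbs cmcr iookx poq yemhf edu
Final line count: 12

Answer: 12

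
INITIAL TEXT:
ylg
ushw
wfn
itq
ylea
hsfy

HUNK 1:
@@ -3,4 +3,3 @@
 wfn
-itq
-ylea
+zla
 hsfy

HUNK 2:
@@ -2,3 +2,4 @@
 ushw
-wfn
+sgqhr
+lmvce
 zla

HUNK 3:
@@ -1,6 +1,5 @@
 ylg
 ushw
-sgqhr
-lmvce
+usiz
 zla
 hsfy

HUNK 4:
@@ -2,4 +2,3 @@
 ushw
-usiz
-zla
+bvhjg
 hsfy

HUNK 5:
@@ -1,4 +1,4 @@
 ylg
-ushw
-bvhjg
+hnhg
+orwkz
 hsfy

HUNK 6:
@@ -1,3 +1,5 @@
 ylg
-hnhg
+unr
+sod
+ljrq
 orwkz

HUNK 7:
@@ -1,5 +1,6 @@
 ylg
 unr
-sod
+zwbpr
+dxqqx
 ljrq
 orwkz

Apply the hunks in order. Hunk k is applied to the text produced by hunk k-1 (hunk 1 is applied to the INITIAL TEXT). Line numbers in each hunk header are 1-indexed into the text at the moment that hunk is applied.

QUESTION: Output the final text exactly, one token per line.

Hunk 1: at line 3 remove [itq,ylea] add [zla] -> 5 lines: ylg ushw wfn zla hsfy
Hunk 2: at line 2 remove [wfn] add [sgqhr,lmvce] -> 6 lines: ylg ushw sgqhr lmvce zla hsfy
Hunk 3: at line 1 remove [sgqhr,lmvce] add [usiz] -> 5 lines: ylg ushw usiz zla hsfy
Hunk 4: at line 2 remove [usiz,zla] add [bvhjg] -> 4 lines: ylg ushw bvhjg hsfy
Hunk 5: at line 1 remove [ushw,bvhjg] add [hnhg,orwkz] -> 4 lines: ylg hnhg orwkz hsfy
Hunk 6: at line 1 remove [hnhg] add [unr,sod,ljrq] -> 6 lines: ylg unr sod ljrq orwkz hsfy
Hunk 7: at line 1 remove [sod] add [zwbpr,dxqqx] -> 7 lines: ylg unr zwbpr dxqqx ljrq orwkz hsfy

Answer: ylg
unr
zwbpr
dxqqx
ljrq
orwkz
hsfy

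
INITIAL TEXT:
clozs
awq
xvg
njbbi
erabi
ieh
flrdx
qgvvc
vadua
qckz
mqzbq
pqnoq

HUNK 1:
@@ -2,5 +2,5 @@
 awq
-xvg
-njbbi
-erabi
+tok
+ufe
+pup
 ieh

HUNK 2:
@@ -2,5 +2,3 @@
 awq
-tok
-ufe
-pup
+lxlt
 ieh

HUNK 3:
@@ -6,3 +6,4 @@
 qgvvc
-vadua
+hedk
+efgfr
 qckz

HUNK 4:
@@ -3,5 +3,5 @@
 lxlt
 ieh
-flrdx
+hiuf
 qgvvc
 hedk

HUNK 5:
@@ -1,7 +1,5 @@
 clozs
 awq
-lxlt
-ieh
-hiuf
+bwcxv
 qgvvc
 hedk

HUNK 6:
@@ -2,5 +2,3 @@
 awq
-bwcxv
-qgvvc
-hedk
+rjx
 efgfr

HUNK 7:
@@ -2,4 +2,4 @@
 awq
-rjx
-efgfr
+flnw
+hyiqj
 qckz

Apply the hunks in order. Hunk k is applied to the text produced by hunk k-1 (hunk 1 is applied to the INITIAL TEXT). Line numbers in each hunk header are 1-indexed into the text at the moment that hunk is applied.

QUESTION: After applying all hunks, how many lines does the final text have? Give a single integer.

Answer: 7

Derivation:
Hunk 1: at line 2 remove [xvg,njbbi,erabi] add [tok,ufe,pup] -> 12 lines: clozs awq tok ufe pup ieh flrdx qgvvc vadua qckz mqzbq pqnoq
Hunk 2: at line 2 remove [tok,ufe,pup] add [lxlt] -> 10 lines: clozs awq lxlt ieh flrdx qgvvc vadua qckz mqzbq pqnoq
Hunk 3: at line 6 remove [vadua] add [hedk,efgfr] -> 11 lines: clozs awq lxlt ieh flrdx qgvvc hedk efgfr qckz mqzbq pqnoq
Hunk 4: at line 3 remove [flrdx] add [hiuf] -> 11 lines: clozs awq lxlt ieh hiuf qgvvc hedk efgfr qckz mqzbq pqnoq
Hunk 5: at line 1 remove [lxlt,ieh,hiuf] add [bwcxv] -> 9 lines: clozs awq bwcxv qgvvc hedk efgfr qckz mqzbq pqnoq
Hunk 6: at line 2 remove [bwcxv,qgvvc,hedk] add [rjx] -> 7 lines: clozs awq rjx efgfr qckz mqzbq pqnoq
Hunk 7: at line 2 remove [rjx,efgfr] add [flnw,hyiqj] -> 7 lines: clozs awq flnw hyiqj qckz mqzbq pqnoq
Final line count: 7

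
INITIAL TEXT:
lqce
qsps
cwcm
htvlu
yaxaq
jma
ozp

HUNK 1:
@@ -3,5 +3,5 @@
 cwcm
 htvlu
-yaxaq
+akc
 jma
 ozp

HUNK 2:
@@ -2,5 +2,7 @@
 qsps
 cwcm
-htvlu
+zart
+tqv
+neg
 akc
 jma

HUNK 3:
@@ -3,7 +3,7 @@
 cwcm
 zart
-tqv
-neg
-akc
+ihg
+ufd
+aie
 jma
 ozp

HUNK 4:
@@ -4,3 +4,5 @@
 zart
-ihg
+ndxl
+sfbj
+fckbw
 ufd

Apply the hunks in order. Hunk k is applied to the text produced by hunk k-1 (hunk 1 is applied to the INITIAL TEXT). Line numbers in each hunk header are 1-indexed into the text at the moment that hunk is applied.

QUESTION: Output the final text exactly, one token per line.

Hunk 1: at line 3 remove [yaxaq] add [akc] -> 7 lines: lqce qsps cwcm htvlu akc jma ozp
Hunk 2: at line 2 remove [htvlu] add [zart,tqv,neg] -> 9 lines: lqce qsps cwcm zart tqv neg akc jma ozp
Hunk 3: at line 3 remove [tqv,neg,akc] add [ihg,ufd,aie] -> 9 lines: lqce qsps cwcm zart ihg ufd aie jma ozp
Hunk 4: at line 4 remove [ihg] add [ndxl,sfbj,fckbw] -> 11 lines: lqce qsps cwcm zart ndxl sfbj fckbw ufd aie jma ozp

Answer: lqce
qsps
cwcm
zart
ndxl
sfbj
fckbw
ufd
aie
jma
ozp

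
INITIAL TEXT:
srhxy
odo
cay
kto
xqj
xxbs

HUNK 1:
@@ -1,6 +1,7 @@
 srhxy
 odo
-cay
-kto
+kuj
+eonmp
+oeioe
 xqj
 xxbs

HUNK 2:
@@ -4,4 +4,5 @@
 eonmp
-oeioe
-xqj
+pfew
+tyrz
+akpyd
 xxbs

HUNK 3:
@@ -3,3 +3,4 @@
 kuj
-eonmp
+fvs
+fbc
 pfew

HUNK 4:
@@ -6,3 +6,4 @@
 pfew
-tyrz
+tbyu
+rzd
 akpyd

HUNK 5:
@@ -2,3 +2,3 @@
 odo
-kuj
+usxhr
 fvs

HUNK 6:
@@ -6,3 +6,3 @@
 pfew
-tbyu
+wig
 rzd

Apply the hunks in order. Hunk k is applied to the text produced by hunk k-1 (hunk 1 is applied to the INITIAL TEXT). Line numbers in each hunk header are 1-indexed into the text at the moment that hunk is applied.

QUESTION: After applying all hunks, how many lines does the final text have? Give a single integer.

Answer: 10

Derivation:
Hunk 1: at line 1 remove [cay,kto] add [kuj,eonmp,oeioe] -> 7 lines: srhxy odo kuj eonmp oeioe xqj xxbs
Hunk 2: at line 4 remove [oeioe,xqj] add [pfew,tyrz,akpyd] -> 8 lines: srhxy odo kuj eonmp pfew tyrz akpyd xxbs
Hunk 3: at line 3 remove [eonmp] add [fvs,fbc] -> 9 lines: srhxy odo kuj fvs fbc pfew tyrz akpyd xxbs
Hunk 4: at line 6 remove [tyrz] add [tbyu,rzd] -> 10 lines: srhxy odo kuj fvs fbc pfew tbyu rzd akpyd xxbs
Hunk 5: at line 2 remove [kuj] add [usxhr] -> 10 lines: srhxy odo usxhr fvs fbc pfew tbyu rzd akpyd xxbs
Hunk 6: at line 6 remove [tbyu] add [wig] -> 10 lines: srhxy odo usxhr fvs fbc pfew wig rzd akpyd xxbs
Final line count: 10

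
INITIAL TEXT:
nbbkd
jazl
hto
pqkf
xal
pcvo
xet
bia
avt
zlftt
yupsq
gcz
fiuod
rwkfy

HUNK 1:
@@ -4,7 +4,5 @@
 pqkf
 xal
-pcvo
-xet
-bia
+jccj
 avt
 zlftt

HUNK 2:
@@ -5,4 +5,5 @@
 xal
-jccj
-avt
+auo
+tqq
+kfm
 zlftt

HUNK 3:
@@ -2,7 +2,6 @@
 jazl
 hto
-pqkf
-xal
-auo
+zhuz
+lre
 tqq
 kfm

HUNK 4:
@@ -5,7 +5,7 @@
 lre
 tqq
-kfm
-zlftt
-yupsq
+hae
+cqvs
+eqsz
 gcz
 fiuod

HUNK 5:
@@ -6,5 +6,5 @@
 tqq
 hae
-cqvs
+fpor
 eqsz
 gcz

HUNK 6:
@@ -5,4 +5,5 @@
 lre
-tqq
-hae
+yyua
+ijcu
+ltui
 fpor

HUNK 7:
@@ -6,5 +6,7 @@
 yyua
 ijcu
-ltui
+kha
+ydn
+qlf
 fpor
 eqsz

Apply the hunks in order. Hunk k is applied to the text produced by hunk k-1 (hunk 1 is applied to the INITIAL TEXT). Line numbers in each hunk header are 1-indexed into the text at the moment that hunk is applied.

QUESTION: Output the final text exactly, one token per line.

Hunk 1: at line 4 remove [pcvo,xet,bia] add [jccj] -> 12 lines: nbbkd jazl hto pqkf xal jccj avt zlftt yupsq gcz fiuod rwkfy
Hunk 2: at line 5 remove [jccj,avt] add [auo,tqq,kfm] -> 13 lines: nbbkd jazl hto pqkf xal auo tqq kfm zlftt yupsq gcz fiuod rwkfy
Hunk 3: at line 2 remove [pqkf,xal,auo] add [zhuz,lre] -> 12 lines: nbbkd jazl hto zhuz lre tqq kfm zlftt yupsq gcz fiuod rwkfy
Hunk 4: at line 5 remove [kfm,zlftt,yupsq] add [hae,cqvs,eqsz] -> 12 lines: nbbkd jazl hto zhuz lre tqq hae cqvs eqsz gcz fiuod rwkfy
Hunk 5: at line 6 remove [cqvs] add [fpor] -> 12 lines: nbbkd jazl hto zhuz lre tqq hae fpor eqsz gcz fiuod rwkfy
Hunk 6: at line 5 remove [tqq,hae] add [yyua,ijcu,ltui] -> 13 lines: nbbkd jazl hto zhuz lre yyua ijcu ltui fpor eqsz gcz fiuod rwkfy
Hunk 7: at line 6 remove [ltui] add [kha,ydn,qlf] -> 15 lines: nbbkd jazl hto zhuz lre yyua ijcu kha ydn qlf fpor eqsz gcz fiuod rwkfy

Answer: nbbkd
jazl
hto
zhuz
lre
yyua
ijcu
kha
ydn
qlf
fpor
eqsz
gcz
fiuod
rwkfy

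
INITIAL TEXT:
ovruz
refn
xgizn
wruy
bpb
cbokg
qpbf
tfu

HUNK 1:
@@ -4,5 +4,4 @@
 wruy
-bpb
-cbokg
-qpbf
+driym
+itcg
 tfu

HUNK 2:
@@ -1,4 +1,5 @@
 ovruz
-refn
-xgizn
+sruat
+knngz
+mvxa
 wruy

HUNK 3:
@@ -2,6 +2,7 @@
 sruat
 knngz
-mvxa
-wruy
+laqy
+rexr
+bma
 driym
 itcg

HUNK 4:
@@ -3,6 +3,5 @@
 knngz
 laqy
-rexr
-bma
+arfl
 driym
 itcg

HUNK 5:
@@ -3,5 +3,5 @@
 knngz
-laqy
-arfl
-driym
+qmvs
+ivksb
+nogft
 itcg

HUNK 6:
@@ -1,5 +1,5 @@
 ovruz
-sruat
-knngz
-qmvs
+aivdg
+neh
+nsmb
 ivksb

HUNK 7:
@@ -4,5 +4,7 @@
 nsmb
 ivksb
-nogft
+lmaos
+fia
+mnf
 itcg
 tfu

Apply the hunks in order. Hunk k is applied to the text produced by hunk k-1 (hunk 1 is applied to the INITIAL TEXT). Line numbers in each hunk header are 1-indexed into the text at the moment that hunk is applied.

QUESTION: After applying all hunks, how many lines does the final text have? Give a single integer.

Answer: 10

Derivation:
Hunk 1: at line 4 remove [bpb,cbokg,qpbf] add [driym,itcg] -> 7 lines: ovruz refn xgizn wruy driym itcg tfu
Hunk 2: at line 1 remove [refn,xgizn] add [sruat,knngz,mvxa] -> 8 lines: ovruz sruat knngz mvxa wruy driym itcg tfu
Hunk 3: at line 2 remove [mvxa,wruy] add [laqy,rexr,bma] -> 9 lines: ovruz sruat knngz laqy rexr bma driym itcg tfu
Hunk 4: at line 3 remove [rexr,bma] add [arfl] -> 8 lines: ovruz sruat knngz laqy arfl driym itcg tfu
Hunk 5: at line 3 remove [laqy,arfl,driym] add [qmvs,ivksb,nogft] -> 8 lines: ovruz sruat knngz qmvs ivksb nogft itcg tfu
Hunk 6: at line 1 remove [sruat,knngz,qmvs] add [aivdg,neh,nsmb] -> 8 lines: ovruz aivdg neh nsmb ivksb nogft itcg tfu
Hunk 7: at line 4 remove [nogft] add [lmaos,fia,mnf] -> 10 lines: ovruz aivdg neh nsmb ivksb lmaos fia mnf itcg tfu
Final line count: 10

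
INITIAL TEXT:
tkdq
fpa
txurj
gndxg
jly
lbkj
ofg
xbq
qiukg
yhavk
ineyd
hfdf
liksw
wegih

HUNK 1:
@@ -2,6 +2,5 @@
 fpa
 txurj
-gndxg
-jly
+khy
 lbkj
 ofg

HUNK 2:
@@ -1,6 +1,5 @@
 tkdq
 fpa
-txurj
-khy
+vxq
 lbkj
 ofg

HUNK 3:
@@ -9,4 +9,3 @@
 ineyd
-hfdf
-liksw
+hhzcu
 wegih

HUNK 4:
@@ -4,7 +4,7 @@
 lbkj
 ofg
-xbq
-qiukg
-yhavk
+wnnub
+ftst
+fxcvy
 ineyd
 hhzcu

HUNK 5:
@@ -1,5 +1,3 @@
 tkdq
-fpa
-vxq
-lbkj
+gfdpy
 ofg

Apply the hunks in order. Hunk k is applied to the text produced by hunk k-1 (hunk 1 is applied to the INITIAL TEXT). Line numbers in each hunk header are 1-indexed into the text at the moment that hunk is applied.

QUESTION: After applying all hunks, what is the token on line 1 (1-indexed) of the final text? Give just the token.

Answer: tkdq

Derivation:
Hunk 1: at line 2 remove [gndxg,jly] add [khy] -> 13 lines: tkdq fpa txurj khy lbkj ofg xbq qiukg yhavk ineyd hfdf liksw wegih
Hunk 2: at line 1 remove [txurj,khy] add [vxq] -> 12 lines: tkdq fpa vxq lbkj ofg xbq qiukg yhavk ineyd hfdf liksw wegih
Hunk 3: at line 9 remove [hfdf,liksw] add [hhzcu] -> 11 lines: tkdq fpa vxq lbkj ofg xbq qiukg yhavk ineyd hhzcu wegih
Hunk 4: at line 4 remove [xbq,qiukg,yhavk] add [wnnub,ftst,fxcvy] -> 11 lines: tkdq fpa vxq lbkj ofg wnnub ftst fxcvy ineyd hhzcu wegih
Hunk 5: at line 1 remove [fpa,vxq,lbkj] add [gfdpy] -> 9 lines: tkdq gfdpy ofg wnnub ftst fxcvy ineyd hhzcu wegih
Final line 1: tkdq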